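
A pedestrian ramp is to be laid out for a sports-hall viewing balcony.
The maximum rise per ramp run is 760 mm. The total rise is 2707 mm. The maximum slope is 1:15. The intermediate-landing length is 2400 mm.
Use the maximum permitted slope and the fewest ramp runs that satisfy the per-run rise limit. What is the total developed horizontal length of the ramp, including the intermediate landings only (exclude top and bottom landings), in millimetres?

At most 760 each: 2707/760 = 3.56, giving 4 ramp runs. That means 3 intermediate landings.
Ramp run (horizontal) at 1:15: 2707 × 15 = 40605 mm.
3 intermediate landings contribute 3 × 2400 = 7200 mm.
Total developed length = 40605 + 7200 = 47805 mm.

47805 mm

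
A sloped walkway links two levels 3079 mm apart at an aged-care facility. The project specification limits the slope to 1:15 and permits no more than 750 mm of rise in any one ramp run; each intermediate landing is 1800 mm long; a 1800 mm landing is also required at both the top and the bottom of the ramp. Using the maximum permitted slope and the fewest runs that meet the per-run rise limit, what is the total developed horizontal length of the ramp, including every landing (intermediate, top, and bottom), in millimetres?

3079 / 750 = 4.11, so 5 ramp runs are needed. That means 4 intermediate landings.
Horizontal run for 3079 mm of rise at 1:15 is 3079 × 15 = 46185 mm.
Intermediate landings: 4 × 1800 = 7200 mm.
Top and bottom landings: 2 × 1800 = 3600 mm.
Total = 46185 + 7200 + 3600 = 56985 mm.

56985 mm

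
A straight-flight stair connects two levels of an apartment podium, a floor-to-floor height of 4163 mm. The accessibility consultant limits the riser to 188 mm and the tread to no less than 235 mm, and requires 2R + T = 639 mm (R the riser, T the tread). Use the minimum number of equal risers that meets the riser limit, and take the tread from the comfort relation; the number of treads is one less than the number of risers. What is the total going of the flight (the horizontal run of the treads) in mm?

4163 / 188 = 22.14, so 23 risers are needed.
R = 4163 ÷ 23 = 181 mm.
From 2R + T = 639: T = 639 − 362 = 277 mm.
Treads = 23 − 1 = 22; going = 22 × 277 = 6094 mm.

6094 mm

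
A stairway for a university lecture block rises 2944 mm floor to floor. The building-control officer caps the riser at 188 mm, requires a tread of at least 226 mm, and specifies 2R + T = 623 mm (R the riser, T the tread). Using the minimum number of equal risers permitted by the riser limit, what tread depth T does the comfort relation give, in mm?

255 mm

2944 / 188 = 15.660 → round up to 16 risers.
Each riser is 2944/16 = 184 mm (≤ 188 mm).
T = 623 − 2·184 = 255 mm, which satisfies the 226 mm minimum.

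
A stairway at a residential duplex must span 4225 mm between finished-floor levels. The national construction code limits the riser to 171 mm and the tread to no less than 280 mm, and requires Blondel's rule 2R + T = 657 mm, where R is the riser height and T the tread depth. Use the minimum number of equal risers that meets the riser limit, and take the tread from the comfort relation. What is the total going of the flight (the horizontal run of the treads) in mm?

7656 mm

4225 / 171 = 24.708 → round up to 25 risers.
Each riser is 4225/25 = 169 mm (≤ 171 mm).
Tread T = 657 − 2 × 169 = 319 mm (≥ 280 mm).
Going = (25 − 1) × 319 = 7656 mm.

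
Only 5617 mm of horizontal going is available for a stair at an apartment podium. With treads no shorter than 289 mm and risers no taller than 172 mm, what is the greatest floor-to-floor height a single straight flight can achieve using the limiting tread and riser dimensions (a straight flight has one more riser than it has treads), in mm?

3440 mm

5617 / 289 = 19.44, so 19 treads fit.
Risers = treads + 1 = 20.
Maximum height = 20 × 172 = 3440 mm.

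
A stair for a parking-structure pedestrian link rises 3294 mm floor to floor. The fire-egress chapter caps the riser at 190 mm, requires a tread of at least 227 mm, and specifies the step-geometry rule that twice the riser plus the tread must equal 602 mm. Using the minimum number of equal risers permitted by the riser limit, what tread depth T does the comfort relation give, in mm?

236 mm

3294 / 190 = 17.337 → round up to 18 risers.
Each riser is 3294/18 = 183 mm (≤ 190 mm).
Tread T = 602 − 2 × 183 = 236 mm (≥ 227 mm).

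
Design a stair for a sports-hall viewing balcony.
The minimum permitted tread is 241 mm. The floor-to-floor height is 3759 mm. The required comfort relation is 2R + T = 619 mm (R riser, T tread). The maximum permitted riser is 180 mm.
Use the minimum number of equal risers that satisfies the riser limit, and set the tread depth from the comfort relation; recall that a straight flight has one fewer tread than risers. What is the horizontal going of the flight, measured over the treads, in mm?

⌈3759/180⌉ = 21 risers.
Each riser is 3759/21 = 179 mm (≤ 180 mm).
From 2R + T = 619: T = 619 − 358 = 261 mm.
Treads = 21 − 1 = 20; going = 20 × 261 = 5220 mm.

5220 mm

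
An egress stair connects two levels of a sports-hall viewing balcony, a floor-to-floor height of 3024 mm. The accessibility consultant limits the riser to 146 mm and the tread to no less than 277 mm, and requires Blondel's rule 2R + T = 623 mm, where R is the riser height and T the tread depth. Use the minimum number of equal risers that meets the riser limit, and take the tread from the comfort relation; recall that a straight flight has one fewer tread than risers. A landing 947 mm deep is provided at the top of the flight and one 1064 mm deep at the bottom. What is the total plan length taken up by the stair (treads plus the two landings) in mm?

8711 mm

⌈3024/146⌉ = 21 risers.
Riser R = 3024 / 21 = 144 mm, within the 146 mm limit.
T = 623 − 2·144 = 335 mm, which satisfies the 277 mm minimum.
21 risers give 20 treads; going = 20 × 335 = 6700 mm.
Enclosure = 6700 + 947 + 1064 = 8711 mm.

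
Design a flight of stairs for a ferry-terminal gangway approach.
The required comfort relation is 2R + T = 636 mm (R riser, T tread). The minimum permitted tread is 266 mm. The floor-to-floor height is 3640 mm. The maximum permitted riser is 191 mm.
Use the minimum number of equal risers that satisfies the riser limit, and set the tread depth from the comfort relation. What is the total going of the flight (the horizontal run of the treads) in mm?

5168 mm

3640 / 191 = 19.06, so 20 risers are needed.
Riser R = 3640 / 20 = 182 mm, within the 191 mm limit.
Tread T = 636 − 2 × 182 = 272 mm (≥ 266 mm).
20 risers give 19 treads; going = 19 × 272 = 5168 mm.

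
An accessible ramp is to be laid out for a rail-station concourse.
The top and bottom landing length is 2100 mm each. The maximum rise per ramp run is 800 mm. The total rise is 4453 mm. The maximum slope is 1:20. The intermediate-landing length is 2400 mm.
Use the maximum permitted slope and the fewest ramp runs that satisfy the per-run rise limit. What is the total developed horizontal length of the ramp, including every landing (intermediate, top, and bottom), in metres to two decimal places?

105.26 m

4453 / 800 = 5.566 → round up to 6 ramp runs. That means 5 intermediate landings.
Ramp run (horizontal) at 1:20: 4453 × 20 = 89060 mm.
Intermediate landings: 5 × 2400 = 12000 mm.
Top and bottom landings: 2 × 2100 = 4200 mm.
Total = 89060 + 12000 + 4200 = 105260 mm.
= 105.26 m.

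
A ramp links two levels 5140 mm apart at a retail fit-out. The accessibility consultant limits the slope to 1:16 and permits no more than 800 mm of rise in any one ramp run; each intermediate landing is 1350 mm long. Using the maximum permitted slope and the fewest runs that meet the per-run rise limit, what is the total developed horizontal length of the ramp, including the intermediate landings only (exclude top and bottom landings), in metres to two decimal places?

5140 / 800 = 6.425 → round up to 7 ramp runs. That means 6 intermediate landings.
Horizontal run for 5140 mm of rise at 1:16 is 5140 × 16 = 82240 mm.
6 intermediate landings contribute 6 × 1350 = 8100 mm.
Total developed length = 82240 + 8100 = 90340 mm.
= 90.34 m.

90.34 m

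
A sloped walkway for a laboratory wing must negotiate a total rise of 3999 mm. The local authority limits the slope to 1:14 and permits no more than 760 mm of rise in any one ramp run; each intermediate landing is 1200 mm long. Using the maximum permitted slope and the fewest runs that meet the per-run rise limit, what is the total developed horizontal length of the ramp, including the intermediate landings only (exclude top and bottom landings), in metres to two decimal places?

3999 / 760 = 5.262 → round up to 6 ramp runs. That means 5 intermediate landings.
Horizontal run for 3999 mm of rise at 1:14 is 3999 × 14 = 55986 mm.
Intermediate landings: 5 × 1200 = 6000 mm.
Developed length = 55986 + 6000 = 61986 mm.
= 61.99 m.

61.99 m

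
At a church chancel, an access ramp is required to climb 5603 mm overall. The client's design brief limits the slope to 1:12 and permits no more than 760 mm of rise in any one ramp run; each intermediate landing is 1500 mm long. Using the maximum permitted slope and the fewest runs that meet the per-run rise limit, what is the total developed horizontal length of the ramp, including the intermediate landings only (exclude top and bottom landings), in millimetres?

At most 760 each: 5603/760 = 7.37, giving 8 ramp runs. That means 7 intermediate landings.
Horizontal run for 5603 mm of rise at 1:12 is 5603 × 12 = 67236 mm.
7 intermediate landings contribute 7 × 1500 = 10500 mm.
Total developed length = 67236 + 10500 = 77736 mm.

77736 mm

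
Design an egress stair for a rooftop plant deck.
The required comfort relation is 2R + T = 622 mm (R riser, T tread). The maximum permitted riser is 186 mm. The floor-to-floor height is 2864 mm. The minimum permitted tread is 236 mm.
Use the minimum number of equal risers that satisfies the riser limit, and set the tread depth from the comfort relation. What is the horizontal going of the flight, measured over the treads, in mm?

At most 186 each: 2864/186 = 15.40, giving 16 risers.
R = 2864 ÷ 16 = 179 mm.
T = 622 − 2·179 = 264 mm, which satisfies the 236 mm minimum.
Going = (16 − 1) × 264 = 3960 mm.

3960 mm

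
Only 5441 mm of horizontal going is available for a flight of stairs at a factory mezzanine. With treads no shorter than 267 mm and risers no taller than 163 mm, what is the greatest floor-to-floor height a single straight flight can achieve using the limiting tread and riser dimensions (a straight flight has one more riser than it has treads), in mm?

5441 / 267 = 20.38, so 20 treads fit.
Risers = treads + 1 = 21.
Maximum height = 21 × 163 = 3423 mm.

3423 mm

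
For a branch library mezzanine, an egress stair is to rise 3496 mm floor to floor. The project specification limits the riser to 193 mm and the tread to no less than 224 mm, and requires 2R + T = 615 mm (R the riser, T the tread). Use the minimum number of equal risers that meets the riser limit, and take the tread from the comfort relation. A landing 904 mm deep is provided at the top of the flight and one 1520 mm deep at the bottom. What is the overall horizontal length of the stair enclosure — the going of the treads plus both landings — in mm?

3496 / 193 = 18.114 → round up to 19 risers.
Each riser is 3496/19 = 184 mm (≤ 193 mm).
From 2R + T = 615: T = 615 − 368 = 247 mm.
Going = (19 − 1) × 247 = 4446 mm.
Enclosure = 4446 + 904 + 1520 = 6870 mm.

6870 mm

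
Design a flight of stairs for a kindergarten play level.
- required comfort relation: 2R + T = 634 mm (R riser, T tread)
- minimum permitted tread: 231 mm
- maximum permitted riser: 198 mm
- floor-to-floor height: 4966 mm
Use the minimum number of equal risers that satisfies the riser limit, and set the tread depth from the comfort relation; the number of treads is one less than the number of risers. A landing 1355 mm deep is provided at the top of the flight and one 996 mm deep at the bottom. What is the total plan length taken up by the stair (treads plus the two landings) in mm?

4966 / 198 = 25.081 → round up to 26 risers.
Each riser is 4966/26 = 191 mm (≤ 198 mm).
From 2R + T = 634: T = 634 − 382 = 252 mm.
26 risers give 25 treads; going = 25 × 252 = 6300 mm.
Add landings: 6300 + 1355 + 996 = 8651 mm.

8651 mm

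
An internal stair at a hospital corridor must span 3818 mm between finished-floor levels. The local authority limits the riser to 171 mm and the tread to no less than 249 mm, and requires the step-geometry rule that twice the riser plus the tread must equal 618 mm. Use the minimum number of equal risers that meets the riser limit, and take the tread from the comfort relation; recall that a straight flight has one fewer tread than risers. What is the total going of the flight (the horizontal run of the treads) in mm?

3818 / 171 = 22.327 → round up to 23 risers.
R = 3818 ÷ 23 = 166 mm.
T = 618 − 2·166 = 286 mm, which satisfies the 249 mm minimum.
Treads = 23 − 1 = 22; going = 22 × 286 = 6292 mm.

6292 mm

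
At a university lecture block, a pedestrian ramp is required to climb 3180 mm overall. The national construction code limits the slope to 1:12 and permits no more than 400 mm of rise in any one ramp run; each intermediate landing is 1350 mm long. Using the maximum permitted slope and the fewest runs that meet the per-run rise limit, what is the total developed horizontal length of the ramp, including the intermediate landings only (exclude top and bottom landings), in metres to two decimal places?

47.61 m

3180 / 400 = 7.95, so 8 ramp runs are needed. That means 7 intermediate landings.
Horizontal run for 3180 mm of rise at 1:12 is 3180 × 12 = 38160 mm.
Intermediate landings: 7 × 1350 = 9450 mm.
Developed length = 38160 + 9450 = 47610 mm.
= 47.61 m.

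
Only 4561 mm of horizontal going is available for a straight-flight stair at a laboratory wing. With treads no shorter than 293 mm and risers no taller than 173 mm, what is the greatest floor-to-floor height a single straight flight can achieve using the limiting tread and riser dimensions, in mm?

2768 mm

4561 / 293 = 15.57, so 15 treads fit.
Risers = treads + 1 = 16.
Maximum height = 16 × 173 = 2768 mm.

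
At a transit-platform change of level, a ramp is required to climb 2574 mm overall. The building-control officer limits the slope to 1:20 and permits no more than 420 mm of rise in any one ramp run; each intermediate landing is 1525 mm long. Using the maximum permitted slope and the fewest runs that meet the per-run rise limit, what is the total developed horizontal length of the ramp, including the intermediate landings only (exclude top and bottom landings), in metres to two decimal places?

60.63 m

At most 420 each: 2574/420 = 6.13, giving 7 ramp runs. That means 6 intermediate landings.
Ramp run (horizontal) at 1:20: 2574 × 20 = 51480 mm.
6 intermediate landings contribute 6 × 1525 = 9150 mm.
Developed length = 51480 + 9150 = 60630 mm.
= 60.63 m.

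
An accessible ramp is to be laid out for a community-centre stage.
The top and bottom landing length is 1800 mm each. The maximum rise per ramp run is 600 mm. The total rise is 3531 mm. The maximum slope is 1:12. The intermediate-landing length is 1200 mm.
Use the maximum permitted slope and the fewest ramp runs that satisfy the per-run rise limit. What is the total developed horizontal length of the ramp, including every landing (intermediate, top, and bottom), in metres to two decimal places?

51.97 m

At most 600 each: 3531/600 = 5.88, giving 6 ramp runs. That means 5 intermediate landings.
Horizontal run for 3531 mm of rise at 1:12 is 3531 × 12 = 42372 mm.
Intermediate landings: 5 × 1200 = 6000 mm.
Top and bottom landings: 2 × 1800 = 3600 mm.
Total = 42372 + 6000 + 3600 = 51972 mm.
= 51.97 m.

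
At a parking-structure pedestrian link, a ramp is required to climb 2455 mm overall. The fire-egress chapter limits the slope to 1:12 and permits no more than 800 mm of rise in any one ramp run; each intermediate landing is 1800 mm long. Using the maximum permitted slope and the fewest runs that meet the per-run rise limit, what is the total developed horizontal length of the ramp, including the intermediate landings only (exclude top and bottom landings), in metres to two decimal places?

2455 / 800 = 3.07, so 4 ramp runs are needed. That means 3 intermediate landings.
Ramp run (horizontal) at 1:12: 2455 × 12 = 29460 mm.
Intermediate landings: 3 × 1800 = 5400 mm.
Developed length = 29460 + 5400 = 34860 mm.
= 34.86 m.

34.86 m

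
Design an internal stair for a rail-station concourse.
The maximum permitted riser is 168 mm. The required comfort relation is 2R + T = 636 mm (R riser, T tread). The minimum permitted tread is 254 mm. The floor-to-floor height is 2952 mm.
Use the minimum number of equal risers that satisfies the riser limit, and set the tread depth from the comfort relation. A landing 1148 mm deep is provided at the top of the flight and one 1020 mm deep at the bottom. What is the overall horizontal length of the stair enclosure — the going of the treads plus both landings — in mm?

At most 168 each: 2952/168 = 17.57, giving 18 risers.
Riser R = 2952 / 18 = 164 mm, within the 168 mm limit.
From 2R + T = 636: T = 636 − 328 = 308 mm.
Going = (18 − 1) × 308 = 5236 mm.
Enclosure = 5236 + 1148 + 1020 = 7404 mm.

7404 mm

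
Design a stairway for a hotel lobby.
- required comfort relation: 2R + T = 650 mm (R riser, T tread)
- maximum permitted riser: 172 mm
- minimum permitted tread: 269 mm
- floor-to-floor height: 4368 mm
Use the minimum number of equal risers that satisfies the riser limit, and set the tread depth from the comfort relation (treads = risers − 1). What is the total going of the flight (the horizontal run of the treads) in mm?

7850 mm

4368 / 172 = 25.40, so 26 risers are needed.
Riser R = 4368 / 26 = 168 mm, within the 172 mm limit.
T = 650 − 2·168 = 314 mm, which satisfies the 269 mm minimum.
26 risers give 25 treads; going = 25 × 314 = 7850 mm.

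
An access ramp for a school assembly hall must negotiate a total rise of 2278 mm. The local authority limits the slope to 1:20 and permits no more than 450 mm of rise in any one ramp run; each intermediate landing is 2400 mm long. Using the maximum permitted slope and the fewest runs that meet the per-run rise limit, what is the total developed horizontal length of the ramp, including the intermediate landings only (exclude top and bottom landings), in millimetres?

57560 mm

⌈2278/450⌉ = 6 ramp runs. That means 5 intermediate landings.
Ramp run (horizontal) at 1:20: 2278 × 20 = 45560 mm.
5 intermediate landings contribute 5 × 2400 = 12000 mm.
Total developed length = 45560 + 12000 = 57560 mm.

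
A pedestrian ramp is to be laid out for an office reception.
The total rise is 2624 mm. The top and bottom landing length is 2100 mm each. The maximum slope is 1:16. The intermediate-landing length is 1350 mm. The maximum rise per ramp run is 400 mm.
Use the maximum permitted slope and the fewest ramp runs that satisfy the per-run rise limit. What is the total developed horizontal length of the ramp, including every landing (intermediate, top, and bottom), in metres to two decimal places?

54.28 m

2624 / 400 = 6.56, so 7 ramp runs are needed. That means 6 intermediate landings.
Ramp run (horizontal) at 1:16: 2624 × 16 = 41984 mm.
Intermediate landings: 6 × 1350 = 8100 mm.
Top and bottom landings: 2 × 2100 = 4200 mm.
Total = 41984 + 8100 + 4200 = 54284 mm.
= 54.28 m.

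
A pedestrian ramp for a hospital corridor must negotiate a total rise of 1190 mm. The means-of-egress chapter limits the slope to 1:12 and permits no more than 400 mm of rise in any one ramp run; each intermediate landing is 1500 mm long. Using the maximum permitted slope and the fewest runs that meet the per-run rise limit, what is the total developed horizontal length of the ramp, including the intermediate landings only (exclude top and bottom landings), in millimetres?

1190 / 400 = 2.98, so 3 ramp runs are needed. That means 2 intermediate landings.
Horizontal run for 1190 mm of rise at 1:12 is 1190 × 12 = 14280 mm.
2 intermediate landings contribute 2 × 1500 = 3000 mm.
Total developed length = 14280 + 3000 = 17280 mm.

17280 mm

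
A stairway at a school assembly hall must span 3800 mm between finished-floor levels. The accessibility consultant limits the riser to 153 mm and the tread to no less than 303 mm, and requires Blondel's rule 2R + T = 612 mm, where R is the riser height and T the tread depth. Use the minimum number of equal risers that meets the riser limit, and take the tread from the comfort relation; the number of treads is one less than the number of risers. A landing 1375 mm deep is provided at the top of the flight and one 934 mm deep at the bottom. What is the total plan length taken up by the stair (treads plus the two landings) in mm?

9701 mm

⌈3800/153⌉ = 25 risers.
R = 3800 ÷ 25 = 152 mm.
T = 612 − 2·152 = 308 mm, which satisfies the 303 mm minimum.
25 risers give 24 treads; going = 24 × 308 = 7392 mm.
Enclosure = 7392 + 1375 + 934 = 9701 mm.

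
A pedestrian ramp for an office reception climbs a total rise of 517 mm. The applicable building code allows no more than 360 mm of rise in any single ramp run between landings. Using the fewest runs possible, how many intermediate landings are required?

1 intermediate landings

517 / 360 = 1.44, so 2 ramp runs are needed.
2 runs are separated by 1 intermediate landings.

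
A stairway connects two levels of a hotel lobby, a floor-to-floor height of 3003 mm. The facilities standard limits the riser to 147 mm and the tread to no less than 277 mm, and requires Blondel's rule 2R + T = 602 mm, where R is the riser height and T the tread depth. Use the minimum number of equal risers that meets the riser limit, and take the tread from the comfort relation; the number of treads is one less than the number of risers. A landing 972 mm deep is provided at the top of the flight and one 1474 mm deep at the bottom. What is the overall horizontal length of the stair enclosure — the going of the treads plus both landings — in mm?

At most 147 each: 3003/147 = 20.43, giving 21 risers.
R = 3003 ÷ 21 = 143 mm.
Tread T = 602 − 2 × 143 = 316 mm (≥ 277 mm).
21 risers give 20 treads; going = 20 × 316 = 6320 mm.
Add landings: 6320 + 972 + 1474 = 8766 mm.

8766 mm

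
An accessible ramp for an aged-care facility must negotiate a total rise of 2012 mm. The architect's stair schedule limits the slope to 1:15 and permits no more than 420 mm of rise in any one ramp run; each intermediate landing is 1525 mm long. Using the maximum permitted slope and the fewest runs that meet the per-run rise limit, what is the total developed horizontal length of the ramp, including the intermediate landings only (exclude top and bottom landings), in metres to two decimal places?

36.28 m

At most 420 each: 2012/420 = 4.79, giving 5 ramp runs. That means 4 intermediate landings.
Horizontal run for 2012 mm of rise at 1:15 is 2012 × 15 = 30180 mm.
4 intermediate landings contribute 4 × 1525 = 6100 mm.
Developed length = 30180 + 6100 = 36280 mm.
= 36.28 m.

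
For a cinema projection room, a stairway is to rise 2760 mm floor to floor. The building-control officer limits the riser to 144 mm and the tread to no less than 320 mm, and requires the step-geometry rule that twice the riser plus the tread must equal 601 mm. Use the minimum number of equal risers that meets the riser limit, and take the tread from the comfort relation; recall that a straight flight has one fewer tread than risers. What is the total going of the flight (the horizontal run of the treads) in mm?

6175 mm

⌈2760/144⌉ = 20 risers.
Riser R = 2760 / 20 = 138 mm, within the 144 mm limit.
T = 601 − 2·138 = 325 mm, which satisfies the 320 mm minimum.
Going = (20 − 1) × 325 = 6175 mm.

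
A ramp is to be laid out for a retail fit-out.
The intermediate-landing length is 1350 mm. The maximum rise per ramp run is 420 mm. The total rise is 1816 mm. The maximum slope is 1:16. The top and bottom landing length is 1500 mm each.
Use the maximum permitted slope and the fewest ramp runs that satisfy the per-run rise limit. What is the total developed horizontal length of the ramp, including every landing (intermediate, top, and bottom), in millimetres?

1816 / 420 = 4.32, so 5 ramp runs are needed. That means 4 intermediate landings.
Horizontal run for 1816 mm of rise at 1:16 is 1816 × 16 = 29056 mm.
Intermediate landings: 4 × 1350 = 5400 mm.
Top and bottom landings: 2 × 1500 = 3000 mm.
Total = 29056 + 5400 + 3000 = 37456 mm.

37456 mm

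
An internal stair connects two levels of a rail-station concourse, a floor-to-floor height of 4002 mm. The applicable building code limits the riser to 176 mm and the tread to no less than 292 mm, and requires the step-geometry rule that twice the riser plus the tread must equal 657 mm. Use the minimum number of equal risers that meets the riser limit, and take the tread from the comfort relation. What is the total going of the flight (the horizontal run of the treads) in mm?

6798 mm

At most 176 each: 4002/176 = 22.74, giving 23 risers.
Each riser is 4002/23 = 174 mm (≤ 176 mm).
T = 657 − 2·174 = 309 mm, which satisfies the 292 mm minimum.
Going = (23 − 1) × 309 = 6798 mm.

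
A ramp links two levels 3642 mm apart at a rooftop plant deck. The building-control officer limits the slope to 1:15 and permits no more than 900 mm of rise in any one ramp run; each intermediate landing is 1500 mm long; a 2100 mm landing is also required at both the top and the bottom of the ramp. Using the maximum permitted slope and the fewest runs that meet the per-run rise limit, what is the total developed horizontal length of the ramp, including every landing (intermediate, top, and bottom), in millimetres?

64830 mm

⌈3642/900⌉ = 5 ramp runs. That means 4 intermediate landings.
Horizontal run for 3642 mm of rise at 1:15 is 3642 × 15 = 54630 mm.
4 intermediate landings contribute 4 × 1500 = 6000 mm.
Top and bottom landings: 2 × 2100 = 4200 mm.
Total = 54630 + 6000 + 4200 = 64830 mm.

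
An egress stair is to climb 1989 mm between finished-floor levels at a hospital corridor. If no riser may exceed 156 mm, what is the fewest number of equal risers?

13 risers

1989 / 156 = 12.75, so 13 risers are needed.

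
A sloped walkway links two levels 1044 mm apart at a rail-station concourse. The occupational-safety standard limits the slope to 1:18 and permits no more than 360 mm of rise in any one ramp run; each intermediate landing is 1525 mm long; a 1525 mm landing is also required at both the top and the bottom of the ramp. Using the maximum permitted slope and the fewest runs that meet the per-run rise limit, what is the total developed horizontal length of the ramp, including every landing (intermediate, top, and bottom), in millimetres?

24892 mm

1044 / 360 = 2.900 → round up to 3 ramp runs. That means 2 intermediate landings.
Ramp run (horizontal) at 1:18: 1044 × 18 = 18792 mm.
Intermediate landings: 2 × 1525 = 3050 mm.
Top and bottom landings: 2 × 1525 = 3050 mm.
Total = 18792 + 3050 + 3050 = 24892 mm.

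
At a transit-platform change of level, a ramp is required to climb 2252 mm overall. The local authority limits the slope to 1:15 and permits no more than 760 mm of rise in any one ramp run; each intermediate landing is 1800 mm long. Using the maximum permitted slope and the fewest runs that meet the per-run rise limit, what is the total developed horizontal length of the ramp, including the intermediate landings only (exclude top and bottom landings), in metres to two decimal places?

37.38 m

2252 / 760 = 2.96, so 3 ramp runs are needed. That means 2 intermediate landings.
Ramp run (horizontal) at 1:15: 2252 × 15 = 33780 mm.
Intermediate landings: 2 × 1800 = 3600 mm.
Developed length = 33780 + 3600 = 37380 mm.
= 37.38 m.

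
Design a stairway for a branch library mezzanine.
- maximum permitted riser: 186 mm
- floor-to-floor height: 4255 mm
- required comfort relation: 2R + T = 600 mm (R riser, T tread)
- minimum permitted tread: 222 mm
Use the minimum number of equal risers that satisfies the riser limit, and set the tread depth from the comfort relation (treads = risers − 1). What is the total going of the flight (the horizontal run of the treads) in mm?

4255 / 186 = 22.88, so 23 risers are needed.
Riser R = 4255 / 23 = 185 mm, within the 186 mm limit.
Tread T = 600 − 2 × 185 = 230 mm (≥ 222 mm).
Treads = 23 − 1 = 22; going = 22 × 230 = 5060 mm.

5060 mm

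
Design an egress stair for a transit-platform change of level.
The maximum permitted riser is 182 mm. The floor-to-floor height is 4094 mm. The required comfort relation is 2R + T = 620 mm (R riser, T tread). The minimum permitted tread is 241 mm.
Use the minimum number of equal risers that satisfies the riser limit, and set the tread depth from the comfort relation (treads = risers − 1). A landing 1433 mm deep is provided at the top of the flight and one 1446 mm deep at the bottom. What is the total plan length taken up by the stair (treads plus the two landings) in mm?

8687 mm

⌈4094/182⌉ = 23 risers.
Each riser is 4094/23 = 178 mm (≤ 182 mm).
Tread T = 620 − 2 × 178 = 264 mm (≥ 241 mm).
Treads = 23 − 1 = 22; going = 22 × 264 = 5808 mm.
Add landings: 5808 + 1433 + 1446 = 8687 mm.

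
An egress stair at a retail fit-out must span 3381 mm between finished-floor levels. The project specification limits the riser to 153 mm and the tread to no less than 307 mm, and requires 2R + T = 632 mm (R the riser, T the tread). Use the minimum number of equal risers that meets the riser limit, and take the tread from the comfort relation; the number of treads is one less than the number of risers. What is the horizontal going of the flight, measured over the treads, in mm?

3381 / 153 = 22.098 → round up to 23 risers.
Riser R = 3381 / 23 = 147 mm, within the 153 mm limit.
Tread T = 632 − 2 × 147 = 338 mm (≥ 307 mm).
Treads = 23 − 1 = 22; going = 22 × 338 = 7436 mm.

7436 mm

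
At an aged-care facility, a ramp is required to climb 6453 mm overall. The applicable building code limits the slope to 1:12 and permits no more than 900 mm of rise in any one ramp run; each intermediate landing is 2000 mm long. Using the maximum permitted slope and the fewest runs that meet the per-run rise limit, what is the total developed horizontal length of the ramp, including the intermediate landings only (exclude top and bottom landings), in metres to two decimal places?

91.44 m

6453 / 900 = 7.17, so 8 ramp runs are needed. That means 7 intermediate landings.
Horizontal run for 6453 mm of rise at 1:12 is 6453 × 12 = 77436 mm.
Intermediate landings: 7 × 2000 = 14000 mm.
Developed length = 77436 + 14000 = 91436 mm.
= 91.44 m.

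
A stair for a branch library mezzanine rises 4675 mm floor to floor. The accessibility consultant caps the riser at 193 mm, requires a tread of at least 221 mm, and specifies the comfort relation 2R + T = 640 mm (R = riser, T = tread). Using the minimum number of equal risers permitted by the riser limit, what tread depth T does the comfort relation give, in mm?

266 mm

4675 / 193 = 24.22, so 25 risers are needed.
Each riser is 4675/25 = 187 mm (≤ 193 mm).
From 2R + T = 640: T = 640 − 374 = 266 mm.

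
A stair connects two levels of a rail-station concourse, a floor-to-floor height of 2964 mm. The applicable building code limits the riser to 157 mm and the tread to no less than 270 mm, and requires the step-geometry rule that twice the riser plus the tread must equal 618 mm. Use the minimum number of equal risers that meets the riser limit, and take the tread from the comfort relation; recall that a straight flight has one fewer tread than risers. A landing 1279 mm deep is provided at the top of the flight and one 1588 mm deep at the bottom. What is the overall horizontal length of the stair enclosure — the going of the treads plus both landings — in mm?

2964 / 157 = 18.879 → round up to 19 risers.
R = 2964 ÷ 19 = 156 mm.
From 2R + T = 618: T = 618 − 312 = 306 mm.
Going = (19 − 1) × 306 = 5508 mm.
Enclosure = 5508 + 1279 + 1588 = 8375 mm.

8375 mm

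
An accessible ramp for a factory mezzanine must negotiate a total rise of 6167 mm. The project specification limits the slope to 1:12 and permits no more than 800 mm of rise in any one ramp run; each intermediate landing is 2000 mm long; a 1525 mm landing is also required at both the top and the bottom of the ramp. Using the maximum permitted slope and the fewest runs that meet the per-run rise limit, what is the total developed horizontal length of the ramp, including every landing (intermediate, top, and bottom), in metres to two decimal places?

At most 800 each: 6167/800 = 7.71, giving 8 ramp runs. That means 7 intermediate landings.
Horizontal run for 6167 mm of rise at 1:12 is 6167 × 12 = 74004 mm.
Intermediate landings: 7 × 2000 = 14000 mm.
Top and bottom landings: 2 × 1525 = 3050 mm.
Total = 74004 + 14000 + 3050 = 91054 mm.
= 91.05 m.

91.05 m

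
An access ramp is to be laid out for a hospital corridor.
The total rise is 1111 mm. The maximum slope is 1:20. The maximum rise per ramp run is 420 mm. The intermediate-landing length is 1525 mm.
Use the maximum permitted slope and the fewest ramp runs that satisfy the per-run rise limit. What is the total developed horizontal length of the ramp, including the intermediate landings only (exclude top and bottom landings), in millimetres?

1111 / 420 = 2.65, so 3 ramp runs are needed. That means 2 intermediate landings.
Ramp run (horizontal) at 1:20: 1111 × 20 = 22220 mm.
Intermediate landings: 2 × 1525 = 3050 mm.
Total developed length = 22220 + 3050 = 25270 mm.

25270 mm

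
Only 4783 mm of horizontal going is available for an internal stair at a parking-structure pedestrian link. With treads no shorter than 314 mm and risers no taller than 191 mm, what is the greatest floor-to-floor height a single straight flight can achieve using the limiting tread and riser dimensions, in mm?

3056 mm

4783 / 314 = 15.23, so 15 treads fit.
Risers = treads + 1 = 16.
Maximum height = 16 × 191 = 3056 mm.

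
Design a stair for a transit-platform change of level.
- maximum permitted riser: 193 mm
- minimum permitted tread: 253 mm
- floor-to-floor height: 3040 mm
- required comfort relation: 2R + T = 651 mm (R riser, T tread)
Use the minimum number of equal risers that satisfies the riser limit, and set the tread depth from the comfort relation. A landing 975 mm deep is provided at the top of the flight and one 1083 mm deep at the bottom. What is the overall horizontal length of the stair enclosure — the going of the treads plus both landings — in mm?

6123 mm

At most 193 each: 3040/193 = 15.75, giving 16 risers.
Riser R = 3040 / 16 = 190 mm, within the 193 mm limit.
From 2R + T = 651: T = 651 − 380 = 271 mm.
Going = (16 − 1) × 271 = 4065 mm.
Enclosure = 4065 + 975 + 1083 = 6123 mm.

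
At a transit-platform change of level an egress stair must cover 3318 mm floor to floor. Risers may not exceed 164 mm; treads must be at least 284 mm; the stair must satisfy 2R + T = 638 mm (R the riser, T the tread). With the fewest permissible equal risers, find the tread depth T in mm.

At most 164 each: 3318/164 = 20.23, giving 21 risers.
Each riser is 3318/21 = 158 mm (≤ 164 mm).
T = 638 − 2·158 = 322 mm, which satisfies the 284 mm minimum.

322 mm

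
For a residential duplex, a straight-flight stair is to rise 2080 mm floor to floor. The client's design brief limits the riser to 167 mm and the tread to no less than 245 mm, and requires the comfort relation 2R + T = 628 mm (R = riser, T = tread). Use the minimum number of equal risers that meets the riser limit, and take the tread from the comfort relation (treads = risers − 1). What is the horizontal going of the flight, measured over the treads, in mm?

2080 / 167 = 12.455 → round up to 13 risers.
R = 2080 ÷ 13 = 160 mm.
T = 628 − 2·160 = 308 mm, which satisfies the 245 mm minimum.
13 risers give 12 treads; going = 12 × 308 = 3696 mm.

3696 mm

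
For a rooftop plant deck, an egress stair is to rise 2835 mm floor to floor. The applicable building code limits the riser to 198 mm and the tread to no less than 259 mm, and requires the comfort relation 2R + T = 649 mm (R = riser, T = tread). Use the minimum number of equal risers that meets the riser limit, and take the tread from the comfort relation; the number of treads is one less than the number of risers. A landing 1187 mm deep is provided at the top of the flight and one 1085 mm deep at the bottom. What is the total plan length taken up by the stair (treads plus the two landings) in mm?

6066 mm

2835 / 198 = 14.32, so 15 risers are needed.
Riser R = 2835 / 15 = 189 mm, within the 198 mm limit.
Tread T = 649 − 2 × 189 = 271 mm (≥ 259 mm).
Going = (15 − 1) × 271 = 3794 mm.
Add landings: 3794 + 1187 + 1085 = 6066 mm.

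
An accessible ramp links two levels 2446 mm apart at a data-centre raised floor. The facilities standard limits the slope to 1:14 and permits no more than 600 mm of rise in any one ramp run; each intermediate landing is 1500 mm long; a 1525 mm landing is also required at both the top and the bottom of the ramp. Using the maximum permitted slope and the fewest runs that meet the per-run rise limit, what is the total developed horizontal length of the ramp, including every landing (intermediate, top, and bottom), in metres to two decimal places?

43.29 m

2446 / 600 = 4.08, so 5 ramp runs are needed. That means 4 intermediate landings.
Horizontal run for 2446 mm of rise at 1:14 is 2446 × 14 = 34244 mm.
4 intermediate landings contribute 4 × 1500 = 6000 mm.
Top and bottom landings: 2 × 1525 = 3050 mm.
Total = 34244 + 6000 + 3050 = 43294 mm.
= 43.29 m.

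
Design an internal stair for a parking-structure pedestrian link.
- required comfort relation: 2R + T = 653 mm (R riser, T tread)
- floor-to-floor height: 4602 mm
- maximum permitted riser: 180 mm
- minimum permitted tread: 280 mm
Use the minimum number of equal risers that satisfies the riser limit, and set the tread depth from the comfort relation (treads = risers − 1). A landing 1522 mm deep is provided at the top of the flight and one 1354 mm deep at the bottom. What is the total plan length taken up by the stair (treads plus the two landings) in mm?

At most 180 each: 4602/180 = 25.57, giving 26 risers.
R = 4602 ÷ 26 = 177 mm.
T = 653 − 2·177 = 299 mm, which satisfies the 280 mm minimum.
26 risers give 25 treads; going = 25 × 299 = 7475 mm.
Add landings: 7475 + 1522 + 1354 = 10351 mm.

10351 mm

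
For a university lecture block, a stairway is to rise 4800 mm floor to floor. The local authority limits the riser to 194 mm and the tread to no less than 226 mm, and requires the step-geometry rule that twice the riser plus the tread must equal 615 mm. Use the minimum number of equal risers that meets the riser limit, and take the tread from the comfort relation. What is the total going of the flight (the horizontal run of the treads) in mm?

⌈4800/194⌉ = 25 risers.
Riser R = 4800 / 25 = 192 mm, within the 194 mm limit.
T = 615 − 2·192 = 231 mm, which satisfies the 226 mm minimum.
25 risers give 24 treads; going = 24 × 231 = 5544 mm.

5544 mm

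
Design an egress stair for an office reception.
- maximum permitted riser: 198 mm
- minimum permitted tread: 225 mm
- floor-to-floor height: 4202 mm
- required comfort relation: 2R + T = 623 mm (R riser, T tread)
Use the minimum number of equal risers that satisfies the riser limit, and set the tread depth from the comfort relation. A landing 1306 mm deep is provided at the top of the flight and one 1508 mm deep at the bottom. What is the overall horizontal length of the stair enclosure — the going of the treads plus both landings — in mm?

4202 / 198 = 21.222 → round up to 22 risers.
Riser R = 4202 / 22 = 191 mm, within the 198 mm limit.
From 2R + T = 623: T = 623 − 382 = 241 mm.
Treads = 22 − 1 = 21; going = 21 × 241 = 5061 mm.
Enclosure = 5061 + 1306 + 1508 = 7875 mm.

7875 mm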